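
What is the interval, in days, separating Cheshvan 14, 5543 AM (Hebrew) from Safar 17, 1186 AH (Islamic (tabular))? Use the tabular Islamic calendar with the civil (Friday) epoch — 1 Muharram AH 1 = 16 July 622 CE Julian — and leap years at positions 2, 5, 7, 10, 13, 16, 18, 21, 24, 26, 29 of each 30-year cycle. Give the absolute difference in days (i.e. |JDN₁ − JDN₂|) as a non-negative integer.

3807

JDN of the first date = 2372217.
JDN of the second date = 2368410.
|2368410 − 2372217| = 3807.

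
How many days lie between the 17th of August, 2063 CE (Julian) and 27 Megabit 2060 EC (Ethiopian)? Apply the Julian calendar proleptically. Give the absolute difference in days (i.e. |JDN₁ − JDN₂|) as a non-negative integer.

1680

First date → JDN 2474797; second date → JDN 2476477.
The interval is |2474797 − 2476477| = 1680 days.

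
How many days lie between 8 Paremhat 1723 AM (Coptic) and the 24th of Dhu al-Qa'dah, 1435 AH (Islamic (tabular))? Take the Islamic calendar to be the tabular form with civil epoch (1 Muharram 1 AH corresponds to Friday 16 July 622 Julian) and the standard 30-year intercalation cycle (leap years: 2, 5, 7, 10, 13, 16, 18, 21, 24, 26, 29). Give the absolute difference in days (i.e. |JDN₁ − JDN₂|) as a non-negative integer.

2743

First date → JDN 2454177; second date → JDN 2456920.
The interval is |2454177 − 2456920| = 2743 days.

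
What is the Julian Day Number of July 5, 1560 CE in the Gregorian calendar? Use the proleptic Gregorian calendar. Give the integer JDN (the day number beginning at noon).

2291024

JDN 2400001 is 17 November 1858 CE (Gregorian), MJD 0; the target day is −108977 days from there, so JDN = 2291024.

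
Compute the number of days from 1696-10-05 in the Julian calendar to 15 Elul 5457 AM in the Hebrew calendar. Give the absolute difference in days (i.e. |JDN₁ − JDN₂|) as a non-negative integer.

First date → JDN 2340800; second date → JDN 2341121.
The interval is |2340800 − 2341121| = 321 days.

321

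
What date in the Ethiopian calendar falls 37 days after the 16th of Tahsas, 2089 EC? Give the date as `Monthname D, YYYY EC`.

Tir 23, 2089 EC

JDN of the 16th of Tahsas, 2089 EC = 2486968.
2486968 + 37 = 2487005.
JDN 2487005 in the Ethiopian calendar is Tir 23, 2089 EC.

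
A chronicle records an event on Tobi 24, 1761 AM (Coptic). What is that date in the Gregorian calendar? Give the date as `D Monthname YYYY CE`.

Julian Day Number of the source date = 2468013.
Converting JDN 2468013 to the Gregorian calendar gives 1 February 2045 CE.

1 February 2045 CE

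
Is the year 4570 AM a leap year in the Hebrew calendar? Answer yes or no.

no

Hebrew year 4570 is year 10 of its 19-year Metonic cycle; leap years are at positions 3, 6, 8, 11, 14, 17, 19, so it is a common year (12 months).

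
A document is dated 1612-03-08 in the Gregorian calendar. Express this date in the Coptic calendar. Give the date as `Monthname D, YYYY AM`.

Paremhat 2, 1328 AM

Julian Day Number of the source date = 2309898.
Converting JDN 2309898 to the Coptic calendar gives 2 Paremhat 1328 AM.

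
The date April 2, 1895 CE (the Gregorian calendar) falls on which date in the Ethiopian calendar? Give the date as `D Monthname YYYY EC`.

25 Megabit 1887 EC

Both dates share Julian Day Number 2413286; in the Ethiopian calendar that is 25 Megabit 1887 EC.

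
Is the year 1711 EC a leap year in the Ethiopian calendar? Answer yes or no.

yes

1711 mod 4 = 3; in the Ethiopian calendar a year is leap when year mod 4 = 3, so it is a leap year.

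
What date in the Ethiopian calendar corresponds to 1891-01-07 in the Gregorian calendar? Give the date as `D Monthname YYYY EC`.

Both dates share Julian Day Number 2411740; in the Ethiopian calendar that is 30 Tahsas 1883 EC.

30 Tahsas 1883 EC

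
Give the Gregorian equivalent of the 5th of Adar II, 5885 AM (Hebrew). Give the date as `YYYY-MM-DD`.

Both dates share Julian Day Number 2497270; in the Gregorian calendar that is 11 March 2125 CE.

2125-03-11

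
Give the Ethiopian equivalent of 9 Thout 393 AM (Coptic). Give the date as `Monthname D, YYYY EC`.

Meskerem 9, 669 EC

Julian Day Number of the source date = 1968216.
Converting JDN 1968216 to the Ethiopian calendar gives 9 Meskerem 669 EC.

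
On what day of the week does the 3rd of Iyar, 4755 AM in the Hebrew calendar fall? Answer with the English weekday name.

In the proleptic Gregorian calendar this is 11 April 995 (JDN 2084577).
Since JDN mod 7 = 5 (0 = Monday), the day is Saturday.

Saturday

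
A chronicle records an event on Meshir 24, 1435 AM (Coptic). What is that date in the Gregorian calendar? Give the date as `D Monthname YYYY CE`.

1 March 1719 CE

Both dates share Julian Day Number 2348971; in the Gregorian calendar that is 1 March 1719 CE.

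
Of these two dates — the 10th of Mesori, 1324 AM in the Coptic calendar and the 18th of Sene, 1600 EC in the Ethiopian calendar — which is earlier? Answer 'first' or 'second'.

First date → JDN 2308595; second date → JDN 2308543.
JDN 2308543 < JDN 2308595, so the second date is earlier.

second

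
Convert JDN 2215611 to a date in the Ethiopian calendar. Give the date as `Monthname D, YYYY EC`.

Tir 10, 1346 EC

The proleptic Gregorian equivalent of JDN 2215611 is 13 January 1354.
In the Ethiopian calendar that day is Tir 10, 1346 EC.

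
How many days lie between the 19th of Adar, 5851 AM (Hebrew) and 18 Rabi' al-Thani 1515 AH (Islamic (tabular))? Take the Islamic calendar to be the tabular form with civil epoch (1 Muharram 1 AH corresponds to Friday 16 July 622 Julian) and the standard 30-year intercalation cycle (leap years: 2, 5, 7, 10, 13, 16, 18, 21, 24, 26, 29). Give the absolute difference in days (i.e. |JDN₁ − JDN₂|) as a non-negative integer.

First date → JDN 2484850; second date → JDN 2485057.
The interval is |2484850 − 2485057| = 207 days.

207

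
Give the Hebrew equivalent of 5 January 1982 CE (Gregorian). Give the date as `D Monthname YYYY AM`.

Julian Day Number of the source date = 2444975.
Converting JDN 2444975 to the Hebrew calendar gives 10 Tevet 5742 AM.

10 Tevet 5742 AM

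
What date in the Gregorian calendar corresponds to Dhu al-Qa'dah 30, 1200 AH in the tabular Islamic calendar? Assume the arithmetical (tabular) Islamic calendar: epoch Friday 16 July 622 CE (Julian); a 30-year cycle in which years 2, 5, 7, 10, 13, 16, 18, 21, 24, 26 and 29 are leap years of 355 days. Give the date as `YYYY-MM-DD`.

1786-09-24

Both dates share Julian Day Number 2373650; in the Gregorian calendar that is 24 September 1786 CE.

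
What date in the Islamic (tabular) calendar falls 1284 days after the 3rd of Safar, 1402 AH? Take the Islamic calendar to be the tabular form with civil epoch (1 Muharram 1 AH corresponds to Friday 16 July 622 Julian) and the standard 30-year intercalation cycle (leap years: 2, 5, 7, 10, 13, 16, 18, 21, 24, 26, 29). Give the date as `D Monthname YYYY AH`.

JDN of the 3rd of Safar, 1402 AH = 2444940.
2444940 + 1284 = 2446224.
JDN 2446224 in the tabular Islamic calendar is 18 Ramadan 1405 AH.

18 Ramadan 1405 AH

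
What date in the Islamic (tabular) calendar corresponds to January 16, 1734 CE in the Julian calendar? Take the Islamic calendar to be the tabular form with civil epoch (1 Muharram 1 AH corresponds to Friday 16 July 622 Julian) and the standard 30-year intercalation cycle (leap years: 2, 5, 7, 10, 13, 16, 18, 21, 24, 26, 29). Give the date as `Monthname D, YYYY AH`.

The source date corresponds to 27 January 1734 in the Gregorian calendar (JDN 2354417).
That day falls on 21 Sha'ban 1146 AH in the tabular Islamic calendar.

Sha'ban 21, 1146 AH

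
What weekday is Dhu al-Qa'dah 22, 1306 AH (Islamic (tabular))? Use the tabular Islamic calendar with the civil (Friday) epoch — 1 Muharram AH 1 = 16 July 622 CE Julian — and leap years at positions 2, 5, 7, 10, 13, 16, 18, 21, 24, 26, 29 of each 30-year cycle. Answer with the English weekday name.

Saturday

In the Gregorian calendar this is 20 July 1889 (JDN 2411204).
JDN 2411204 mod 7 = 5, and JDN 0 was a Monday, so this is a Saturday.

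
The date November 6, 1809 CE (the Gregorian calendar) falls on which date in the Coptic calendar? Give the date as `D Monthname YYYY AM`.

28 Paopi 1526 AM

Julian Day Number of the source date = 2382093.
Converting JDN 2382093 to the Coptic calendar gives 28 Paopi 1526 AM.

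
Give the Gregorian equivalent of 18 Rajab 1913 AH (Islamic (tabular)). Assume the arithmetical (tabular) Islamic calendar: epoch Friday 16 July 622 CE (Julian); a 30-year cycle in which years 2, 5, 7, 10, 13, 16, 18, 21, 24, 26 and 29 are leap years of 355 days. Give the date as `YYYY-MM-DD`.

Both dates share Julian Day Number 2626183; in the Gregorian calendar that is 21 February 2478 CE.

2478-02-21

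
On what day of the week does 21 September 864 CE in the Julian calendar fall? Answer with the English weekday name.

In the proleptic Gregorian calendar this is 25 September 864 (JDN 2036898).
2036898 ≡ 3 (mod 7); counting from Monday = 0 gives Thursday.

Thursday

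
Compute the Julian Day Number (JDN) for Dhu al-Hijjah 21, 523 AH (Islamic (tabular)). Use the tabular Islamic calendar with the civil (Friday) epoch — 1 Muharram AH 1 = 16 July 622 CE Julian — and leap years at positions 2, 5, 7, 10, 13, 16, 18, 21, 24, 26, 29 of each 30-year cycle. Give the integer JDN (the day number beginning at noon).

In the proleptic Gregorian calendar the same day is 12 December 1129.
JDN 2400001 is 17 November 1858 CE (Gregorian), MJD 0; the target day is −266237 days from there, so JDN = 2133764.

2133764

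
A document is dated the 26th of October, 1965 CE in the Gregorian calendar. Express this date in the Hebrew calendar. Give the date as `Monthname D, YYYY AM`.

Julian Day Number of the source date = 2439060.
Converting JDN 2439060 to the Hebrew calendar gives 30 Tishrei 5726 AM.

Tishrei 30, 5726 AM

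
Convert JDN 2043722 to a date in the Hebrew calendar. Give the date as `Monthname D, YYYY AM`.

Sivan 18, 4643 AM

The proleptic Gregorian equivalent of JDN 2043722 is 2 June 883.
In the Hebrew calendar that day is Sivan 18, 4643 AM.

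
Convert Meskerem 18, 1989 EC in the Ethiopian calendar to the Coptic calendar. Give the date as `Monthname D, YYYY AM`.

Thout 18, 1713 AM

Both dates share Julian Day Number 2450355; in the Coptic calendar that is 18 Thout 1713 AM.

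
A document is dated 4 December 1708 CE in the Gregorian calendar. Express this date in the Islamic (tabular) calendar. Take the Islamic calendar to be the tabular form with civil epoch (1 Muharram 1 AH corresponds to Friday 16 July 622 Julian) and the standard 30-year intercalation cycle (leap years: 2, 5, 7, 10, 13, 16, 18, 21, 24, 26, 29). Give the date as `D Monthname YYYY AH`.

Both dates share Julian Day Number 2345232; in the tabular Islamic calendar that is 21 Ramadan 1120 AH.

21 Ramadan 1120 AH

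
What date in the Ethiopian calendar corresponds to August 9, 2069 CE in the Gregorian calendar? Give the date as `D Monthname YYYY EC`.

3 Nehase 2061 EC

Julian Day Number of the source date = 2476968.
Converting JDN 2476968 to the Ethiopian calendar gives 3 Nehase 2061 EC.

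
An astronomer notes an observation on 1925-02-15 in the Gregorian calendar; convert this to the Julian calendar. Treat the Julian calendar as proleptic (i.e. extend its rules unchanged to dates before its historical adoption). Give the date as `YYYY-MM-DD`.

1925-02-02

The Julian–Gregorian offset here is 13 days (Julian trailing).
15 February 1925 Gregorian − 13 days → 2 February 1925 Julian.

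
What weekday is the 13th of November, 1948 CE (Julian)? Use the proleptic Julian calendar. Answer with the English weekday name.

Equivalently 26 November 1948 Gregorian, JDN 2432882.
Since JDN mod 7 = 4 (0 = Monday), the day is Friday.

Friday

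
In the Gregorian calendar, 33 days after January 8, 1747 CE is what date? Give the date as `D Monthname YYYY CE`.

Counting 33 days forward from JDN 2359146 reaches JDN 2359179, which is 10 February 1747 CE.

10 February 1747 CE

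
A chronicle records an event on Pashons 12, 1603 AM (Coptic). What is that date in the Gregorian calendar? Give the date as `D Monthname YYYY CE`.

Julian Day Number of the source date = 2410411.
Converting JDN 2410411 to the Gregorian calendar gives 19 May 1887 CE.

19 May 1887 CE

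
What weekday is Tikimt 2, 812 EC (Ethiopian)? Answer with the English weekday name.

In the proleptic Gregorian calendar this is 4 October 819 (JDN 2020470).
JDN 2020470 mod 7 = 4, and JDN 0 was a Monday, so this is a Friday.

Friday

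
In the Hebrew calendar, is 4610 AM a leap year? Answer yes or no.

Hebrew year 4610 is year 12 of its 19-year Metonic cycle; leap years are at positions 3, 6, 8, 11, 14, 17, 19, so it is a common year (12 months).

no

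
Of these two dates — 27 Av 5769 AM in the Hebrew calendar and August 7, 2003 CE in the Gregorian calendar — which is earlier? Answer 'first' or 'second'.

second

Converting both to JDN: 2455061 vs 2452859; the smaller is the second.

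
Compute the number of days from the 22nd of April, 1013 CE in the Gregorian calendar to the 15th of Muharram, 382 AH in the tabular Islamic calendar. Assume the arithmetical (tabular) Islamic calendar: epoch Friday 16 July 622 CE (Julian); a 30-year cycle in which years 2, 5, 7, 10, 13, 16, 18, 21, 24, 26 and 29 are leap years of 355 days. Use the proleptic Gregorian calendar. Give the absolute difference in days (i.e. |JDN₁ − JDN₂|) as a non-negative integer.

7694

JDN of the first date = 2091162.
JDN of the second date = 2083468.
|2083468 − 2091162| = 7694.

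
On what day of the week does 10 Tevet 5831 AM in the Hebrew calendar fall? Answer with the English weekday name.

Friday

This is JDN 2477458 (12 December 2070 Gregorian).
2477458 ≡ 4 (mod 7); counting from Monday = 0 gives Friday.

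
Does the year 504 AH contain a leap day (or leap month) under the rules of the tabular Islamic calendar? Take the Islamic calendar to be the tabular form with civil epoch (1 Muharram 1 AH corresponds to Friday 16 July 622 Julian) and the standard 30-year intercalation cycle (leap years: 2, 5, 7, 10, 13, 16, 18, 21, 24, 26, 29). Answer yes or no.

Year 504 AH is year 24 of its 30-year cycle; leap positions are 2, 5, 7, 10, 13, 16, 18, 21, 24, 26, 29, so it is a leap year (355 days).

yes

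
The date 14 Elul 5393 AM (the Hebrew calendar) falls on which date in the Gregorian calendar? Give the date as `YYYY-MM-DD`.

1633-08-20

Julian Day Number of the source date = 2317733.
Converting JDN 2317733 to the Gregorian calendar gives 20 August 1633 CE.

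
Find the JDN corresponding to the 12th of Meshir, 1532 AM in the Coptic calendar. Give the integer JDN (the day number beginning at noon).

2384389

In the Gregorian calendar the same day is 19 February 1816.
JDN 2299161 is 15 October 1582 CE (Gregorian); the target day is +85228 days from there, so JDN = 2384389.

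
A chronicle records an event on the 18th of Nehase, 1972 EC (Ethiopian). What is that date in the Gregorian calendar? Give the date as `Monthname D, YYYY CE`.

Julian Day Number of the source date = 2444476.
Converting JDN 2444476 to the Gregorian calendar gives 24 August 1980 CE.

August 24, 1980 CE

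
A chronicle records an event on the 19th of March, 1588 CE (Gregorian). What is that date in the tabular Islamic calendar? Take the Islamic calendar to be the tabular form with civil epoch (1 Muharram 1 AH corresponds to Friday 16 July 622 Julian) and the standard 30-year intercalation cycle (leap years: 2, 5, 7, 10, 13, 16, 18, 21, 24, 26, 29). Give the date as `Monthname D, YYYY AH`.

Rabi' al-Thani 20, 996 AH

Both dates share Julian Day Number 2301143; in the tabular Islamic calendar that is 20 Rabi' al-Thani 996 AH.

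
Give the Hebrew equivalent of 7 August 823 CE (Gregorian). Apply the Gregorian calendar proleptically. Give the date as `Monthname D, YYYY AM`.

Both dates share Julian Day Number 2021873; in the Hebrew calendar that is 22 Av 4583 AM.

Av 22, 4583 AM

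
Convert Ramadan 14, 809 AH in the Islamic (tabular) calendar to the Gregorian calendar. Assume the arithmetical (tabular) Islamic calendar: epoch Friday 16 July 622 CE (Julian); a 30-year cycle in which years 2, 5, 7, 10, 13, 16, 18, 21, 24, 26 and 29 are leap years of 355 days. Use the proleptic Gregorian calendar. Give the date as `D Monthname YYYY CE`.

3 March 1407 CE

Both dates share Julian Day Number 2235017; in the Gregorian calendar that is 3 March 1407 CE.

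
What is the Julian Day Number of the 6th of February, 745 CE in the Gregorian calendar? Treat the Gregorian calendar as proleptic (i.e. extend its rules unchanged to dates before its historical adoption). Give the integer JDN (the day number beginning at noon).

1993202

JDN 2451545 is 1 January 2000 CE (Gregorian); the target day is −458343 days from there, so JDN = 1993202.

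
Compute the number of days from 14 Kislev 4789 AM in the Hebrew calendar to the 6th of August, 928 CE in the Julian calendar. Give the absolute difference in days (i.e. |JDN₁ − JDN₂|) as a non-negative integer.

36645

First date → JDN 2096873; second date → JDN 2060228.
The interval is |2096873 − 2060228| = 36645 days.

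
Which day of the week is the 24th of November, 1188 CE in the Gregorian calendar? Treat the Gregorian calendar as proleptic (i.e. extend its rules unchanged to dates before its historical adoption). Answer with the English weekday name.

2155296 ≡ 3 (mod 7); counting from Monday = 0 gives Thursday.

Thursday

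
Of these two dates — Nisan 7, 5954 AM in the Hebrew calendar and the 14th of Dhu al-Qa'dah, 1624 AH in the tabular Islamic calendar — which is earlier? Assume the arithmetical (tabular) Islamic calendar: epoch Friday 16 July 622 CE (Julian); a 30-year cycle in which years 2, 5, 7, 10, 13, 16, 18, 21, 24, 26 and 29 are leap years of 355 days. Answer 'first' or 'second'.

first

The two dates have Julian Day Numbers 2522489 and 2523885 respectively.
Since 2522489 < 2523885, the first date comes first.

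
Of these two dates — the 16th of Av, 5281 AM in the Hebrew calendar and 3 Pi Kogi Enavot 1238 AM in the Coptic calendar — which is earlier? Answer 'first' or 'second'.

The two dates have Julian Day Numbers 2276804 and 2277206 respectively.
Since 2276804 < 2277206, the first date comes first.

first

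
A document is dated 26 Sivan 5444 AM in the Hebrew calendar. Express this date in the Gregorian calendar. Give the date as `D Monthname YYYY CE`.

8 June 1684 CE

Both dates share Julian Day Number 2336288; in the Gregorian calendar that is 8 June 1684 CE.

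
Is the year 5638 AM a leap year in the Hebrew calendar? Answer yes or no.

yes

Hebrew year 5638 is year 14 of its 19-year Metonic cycle; leap years are at positions 3, 6, 8, 11, 14, 17, 19, so it is a leap year (13 months).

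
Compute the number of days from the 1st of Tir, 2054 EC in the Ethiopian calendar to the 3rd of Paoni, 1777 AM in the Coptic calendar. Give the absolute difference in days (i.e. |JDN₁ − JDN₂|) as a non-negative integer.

JDN of the first date = 2474199.
JDN of the second date = 2473986.
|2473986 − 2474199| = 213.

213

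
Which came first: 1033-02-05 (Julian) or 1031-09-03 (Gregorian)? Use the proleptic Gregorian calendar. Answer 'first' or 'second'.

Converting both to JDN: 2098397 vs 2097870; the smaller is the second.

second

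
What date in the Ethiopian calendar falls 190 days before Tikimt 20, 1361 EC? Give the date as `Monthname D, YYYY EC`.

Counting 190 days back from JDN 2221010 reaches JDN 2220820, which is Miyazya 15, 1360 EC.

Miyazya 15, 1360 EC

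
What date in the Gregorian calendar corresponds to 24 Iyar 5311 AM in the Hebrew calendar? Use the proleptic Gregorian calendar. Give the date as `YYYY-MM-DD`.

Julian Day Number of the source date = 2287680.
Converting JDN 2287680 to the Gregorian calendar gives 10 May 1551 CE.

1551-05-10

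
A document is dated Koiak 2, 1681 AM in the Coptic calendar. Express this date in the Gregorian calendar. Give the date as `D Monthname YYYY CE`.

Julian Day Number of the source date = 2438741.
Converting JDN 2438741 to the Gregorian calendar gives 11 December 1964 CE.

11 December 1964 CE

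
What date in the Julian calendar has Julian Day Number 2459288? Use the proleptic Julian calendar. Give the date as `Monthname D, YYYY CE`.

The Gregorian equivalent of JDN 2459288 is 14 March 2021.
In the Julian calendar that day is March 1, 2021 CE.

March 1, 2021 CE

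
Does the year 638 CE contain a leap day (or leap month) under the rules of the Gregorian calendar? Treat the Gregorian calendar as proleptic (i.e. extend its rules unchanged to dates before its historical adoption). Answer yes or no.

638 is not divisible by 4, so it is a common year.

no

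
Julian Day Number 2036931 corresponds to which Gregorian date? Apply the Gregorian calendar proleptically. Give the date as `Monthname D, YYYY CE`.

Counting from JDN 2299161 = 15 Oct 1582 gives an offset of -262230 days.

October 28, 864 CE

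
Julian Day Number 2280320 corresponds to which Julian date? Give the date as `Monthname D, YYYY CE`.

The proleptic Gregorian equivalent of JDN 2280320 is 16 March 1531.
In the Julian calendar that day is March 6, 1531 CE.

March 6, 1531 CE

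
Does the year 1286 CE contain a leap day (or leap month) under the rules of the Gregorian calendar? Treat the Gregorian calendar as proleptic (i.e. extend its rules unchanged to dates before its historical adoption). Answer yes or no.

1286 is not divisible by 4, so it is a common year.

no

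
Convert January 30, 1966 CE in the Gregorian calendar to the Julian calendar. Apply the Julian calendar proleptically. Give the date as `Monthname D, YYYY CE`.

The Julian–Gregorian offset here is 13 days (Julian trailing).
30 January 1966 Gregorian − 13 days → 17 January 1966 Julian.

January 17, 1966 CE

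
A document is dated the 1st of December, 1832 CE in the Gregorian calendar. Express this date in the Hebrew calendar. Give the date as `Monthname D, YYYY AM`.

Kislev 9, 5593 AM

Both dates share Julian Day Number 2390519; in the Hebrew calendar that is 9 Kislev 5593 AM.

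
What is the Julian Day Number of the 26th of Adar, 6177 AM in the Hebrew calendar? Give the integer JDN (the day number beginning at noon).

Equivalently 15 March 2417 (Gregorian).
JDN 2451545 is 1 January 2000 CE (Gregorian); the target day is +152380 days from there, so JDN = 2603925.

2603925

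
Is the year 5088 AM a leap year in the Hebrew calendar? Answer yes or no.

no

Hebrew year 5088 is year 15 of its 19-year Metonic cycle; leap years are at positions 3, 6, 8, 11, 14, 17, 19, so it is a common year (12 months).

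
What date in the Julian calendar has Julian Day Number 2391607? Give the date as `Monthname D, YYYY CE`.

The Gregorian equivalent of JDN 2391607 is 24 November 1835.
In the Julian calendar that day is November 12, 1835 CE.

November 12, 1835 CE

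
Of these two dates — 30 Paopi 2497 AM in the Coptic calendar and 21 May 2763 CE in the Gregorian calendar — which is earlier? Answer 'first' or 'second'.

second

First date → JDN 2736753; second date → JDN 2730365.
JDN 2730365 < JDN 2736753, so the second date is earlier.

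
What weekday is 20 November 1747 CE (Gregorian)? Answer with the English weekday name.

JDN 2359462 mod 7 = 0, and JDN 0 was a Monday, so this is a Monday.

Monday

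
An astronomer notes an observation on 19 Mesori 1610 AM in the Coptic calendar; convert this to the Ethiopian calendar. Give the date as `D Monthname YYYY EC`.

Julian Day Number of the source date = 2413065.
Converting JDN 2413065 to the Ethiopian calendar gives 19 Nehase 1886 EC.

19 Nehase 1886 EC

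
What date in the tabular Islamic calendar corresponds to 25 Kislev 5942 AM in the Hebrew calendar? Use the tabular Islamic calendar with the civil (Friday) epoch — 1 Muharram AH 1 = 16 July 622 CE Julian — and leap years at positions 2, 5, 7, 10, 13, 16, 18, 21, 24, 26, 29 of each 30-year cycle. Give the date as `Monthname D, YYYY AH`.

Rabi' al-Awwal 25, 1608 AH

Both dates share Julian Day Number 2517990; in the tabular Islamic calendar that is 25 Rabi' al-Awwal 1608 AH.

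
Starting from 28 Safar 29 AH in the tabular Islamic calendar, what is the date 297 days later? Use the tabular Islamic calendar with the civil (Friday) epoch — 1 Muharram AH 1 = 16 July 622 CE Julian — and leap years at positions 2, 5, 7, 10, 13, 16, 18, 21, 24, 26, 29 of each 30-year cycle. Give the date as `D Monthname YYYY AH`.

Counting 297 days forward from JDN 1958419 reaches JDN 1958716, which is 30 Dhu al-Hijjah 29 AH.

30 Dhu al-Hijjah 29 AH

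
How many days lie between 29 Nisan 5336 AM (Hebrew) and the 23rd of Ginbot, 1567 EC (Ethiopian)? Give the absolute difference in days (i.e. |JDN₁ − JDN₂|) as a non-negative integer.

316

JDN of the first date = 2296780.
JDN of the second date = 2296464.
|2296464 − 2296780| = 316.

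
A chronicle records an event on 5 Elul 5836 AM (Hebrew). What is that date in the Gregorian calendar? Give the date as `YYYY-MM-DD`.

Both dates share Julian Day Number 2479550; in the Gregorian calendar that is 3 September 2076 CE.

2076-09-03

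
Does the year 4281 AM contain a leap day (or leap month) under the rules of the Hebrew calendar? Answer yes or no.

yes

Hebrew year 4281 is year 6 of its 19-year Metonic cycle; leap years are at positions 3, 6, 8, 11, 14, 17, 19, so it is a leap year (13 months).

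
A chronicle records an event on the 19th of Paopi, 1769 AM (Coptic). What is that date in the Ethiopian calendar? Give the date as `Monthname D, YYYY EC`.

Tikimt 19, 2045 EC

Both dates share Julian Day Number 2470840; in the Ethiopian calendar that is 19 Tikimt 2045 EC.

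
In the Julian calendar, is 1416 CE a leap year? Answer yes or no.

1416 mod 4 = 0, so it is a leap year in the Julian calendar.

yes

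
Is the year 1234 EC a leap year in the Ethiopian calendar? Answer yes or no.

no

1234 mod 4 = 2; in the Ethiopian calendar a year is leap when year mod 4 = 3, so it is a common year.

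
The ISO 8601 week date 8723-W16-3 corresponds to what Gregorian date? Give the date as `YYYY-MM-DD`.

8723-04-18

ISO week 1 of 8723 is the week containing the first Thursday of 8723.
Week 16, day 3 (Wednesday) lands on 8723-04-18.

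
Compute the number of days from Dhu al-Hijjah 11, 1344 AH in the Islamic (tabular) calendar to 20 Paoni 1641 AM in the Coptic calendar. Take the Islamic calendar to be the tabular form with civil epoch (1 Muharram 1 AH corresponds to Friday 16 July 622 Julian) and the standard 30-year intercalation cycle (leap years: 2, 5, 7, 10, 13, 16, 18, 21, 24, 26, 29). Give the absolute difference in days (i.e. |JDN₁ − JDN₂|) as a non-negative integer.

First date → JDN 2424689; second date → JDN 2424329.
The interval is |2424689 − 2424329| = 360 days.

360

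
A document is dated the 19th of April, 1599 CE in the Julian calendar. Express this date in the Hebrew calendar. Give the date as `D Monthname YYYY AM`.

4 Iyar 5359 AM

The source date corresponds to 29 April 1599 in the Gregorian calendar (JDN 2305201).
That day falls on 4 Iyar 5359 AM in the Hebrew calendar.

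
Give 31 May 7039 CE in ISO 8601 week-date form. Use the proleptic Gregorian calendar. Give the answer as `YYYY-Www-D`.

The weekday is Friday (ISO weekday 5).
That Friday belongs to ISO week 22 of ISO year 7039.

7039-W22-5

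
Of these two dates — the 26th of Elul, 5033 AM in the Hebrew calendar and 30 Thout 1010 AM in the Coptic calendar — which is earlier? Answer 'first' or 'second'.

first

The two dates have Julian Day Numbers 2186274 and 2193596 respectively.
Since 2186274 < 2193596, the first date comes first.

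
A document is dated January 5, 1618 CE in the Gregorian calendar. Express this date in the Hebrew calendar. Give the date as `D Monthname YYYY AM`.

8 Tevet 5378 AM

Both dates share Julian Day Number 2312027; in the Hebrew calendar that is 8 Tevet 5378 AM.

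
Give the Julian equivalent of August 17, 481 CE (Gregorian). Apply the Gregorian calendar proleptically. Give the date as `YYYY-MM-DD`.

The Julian–Gregorian offset here is 1 day (Julian trailing).
17 August 481 Gregorian − 1 day → 16 August 481 Julian.

0481-08-16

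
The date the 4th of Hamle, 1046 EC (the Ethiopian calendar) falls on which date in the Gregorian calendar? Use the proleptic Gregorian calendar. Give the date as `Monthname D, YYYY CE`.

July 4, 1054 CE

Both dates share Julian Day Number 2106210; in the Gregorian calendar that is 4 July 1054 CE.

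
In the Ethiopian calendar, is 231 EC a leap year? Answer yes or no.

yes

231 mod 4 = 3; in the Ethiopian calendar a year is leap when year mod 4 = 3, so it is a leap year.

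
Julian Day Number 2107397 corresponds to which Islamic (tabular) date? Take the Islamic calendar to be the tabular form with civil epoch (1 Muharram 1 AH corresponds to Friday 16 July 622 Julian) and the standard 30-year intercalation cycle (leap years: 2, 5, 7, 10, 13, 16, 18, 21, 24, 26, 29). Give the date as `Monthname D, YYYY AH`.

The proleptic Gregorian equivalent of JDN 2107397 is 3 October 1057.
In the tabular Islamic calendar that day is Rajab 25, 449 AH.

Rajab 25, 449 AH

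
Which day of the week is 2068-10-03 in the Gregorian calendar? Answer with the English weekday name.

Since JDN mod 7 = 2 (0 = Monday), the day is Wednesday.

Wednesday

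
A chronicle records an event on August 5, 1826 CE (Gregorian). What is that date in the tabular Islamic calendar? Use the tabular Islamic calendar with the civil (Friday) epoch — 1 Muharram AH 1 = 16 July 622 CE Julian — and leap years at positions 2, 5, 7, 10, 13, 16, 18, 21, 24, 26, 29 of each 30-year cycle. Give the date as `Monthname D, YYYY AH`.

Both dates share Julian Day Number 2388209; in the tabular Islamic calendar that is 1 Muharram 1242 AH.

Muharram 1, 1242 AH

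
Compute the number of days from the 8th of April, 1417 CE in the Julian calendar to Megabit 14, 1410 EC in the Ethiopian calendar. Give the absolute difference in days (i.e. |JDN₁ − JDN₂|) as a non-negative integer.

First date → JDN 2238715; second date → JDN 2239051.
The interval is |2238715 − 2239051| = 336 days.

336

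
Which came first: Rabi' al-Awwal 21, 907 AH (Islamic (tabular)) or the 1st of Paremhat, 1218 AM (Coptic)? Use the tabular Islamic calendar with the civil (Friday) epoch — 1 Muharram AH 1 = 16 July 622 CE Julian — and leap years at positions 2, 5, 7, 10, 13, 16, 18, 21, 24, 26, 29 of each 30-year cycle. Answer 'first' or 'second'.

The two dates have Julian Day Numbers 2269575 and 2269719 respectively.
Since 2269575 < 2269719, the first date comes first.

first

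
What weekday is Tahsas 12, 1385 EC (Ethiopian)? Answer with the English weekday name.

Sunday

This is JDN 2229828 (16 December 1392 Gregorian).
2229828 ≡ 6 (mod 7); counting from Monday = 0 gives Sunday.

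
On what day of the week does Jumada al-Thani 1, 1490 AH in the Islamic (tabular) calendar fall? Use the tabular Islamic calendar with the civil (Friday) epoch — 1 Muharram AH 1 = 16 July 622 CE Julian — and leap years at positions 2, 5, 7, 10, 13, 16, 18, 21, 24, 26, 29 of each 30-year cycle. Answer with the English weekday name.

Friday

This is JDN 2476240 (12 August 2067 Gregorian).
JDN 2476240 mod 7 = 4, and JDN 0 was a Monday, so this is a Friday.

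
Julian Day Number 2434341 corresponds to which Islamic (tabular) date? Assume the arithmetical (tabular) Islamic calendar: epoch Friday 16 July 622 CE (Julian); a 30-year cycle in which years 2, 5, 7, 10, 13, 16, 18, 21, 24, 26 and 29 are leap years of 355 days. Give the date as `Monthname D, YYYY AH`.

Rabi' al-Awwal 6, 1372 AH

JDN 2434341 is 24 November 1952 in the Gregorian calendar.
In the tabular Islamic calendar that day is Rabi' al-Awwal 6, 1372 AH.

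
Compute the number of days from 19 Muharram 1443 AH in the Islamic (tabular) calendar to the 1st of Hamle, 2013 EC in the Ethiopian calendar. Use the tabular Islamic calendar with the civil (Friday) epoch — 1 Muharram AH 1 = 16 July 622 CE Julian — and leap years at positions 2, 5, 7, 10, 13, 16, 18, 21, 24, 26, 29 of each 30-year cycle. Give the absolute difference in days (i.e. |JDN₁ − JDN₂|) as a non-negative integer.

JDN of the first date = 2459455.
JDN of the second date = 2459404.
|2459404 − 2459455| = 51.

51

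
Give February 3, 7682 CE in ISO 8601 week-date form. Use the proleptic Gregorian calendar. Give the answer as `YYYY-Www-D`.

The weekday is Tuesday (ISO weekday 2).
That Tuesday belongs to ISO week 6 of ISO year 7682.

7682-W06-2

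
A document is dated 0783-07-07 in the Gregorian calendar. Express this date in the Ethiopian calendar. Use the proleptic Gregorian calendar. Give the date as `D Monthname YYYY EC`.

9 Hamle 775 EC

Julian Day Number of the source date = 2007232.
Converting JDN 2007232 to the Ethiopian calendar gives 9 Hamle 775 EC.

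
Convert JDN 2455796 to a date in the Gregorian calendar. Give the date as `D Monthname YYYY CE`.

22 August 2011 CE

JDN 2451545 is 1 Jan 2000; 2455796 is +4251 days from there.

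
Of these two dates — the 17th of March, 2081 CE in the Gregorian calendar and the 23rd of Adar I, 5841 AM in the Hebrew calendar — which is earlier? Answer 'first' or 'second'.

second

Converting both to JDN: 2481206 vs 2481193; the smaller is the second.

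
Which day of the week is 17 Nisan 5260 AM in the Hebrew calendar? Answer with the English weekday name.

Tuesday

Equivalently 27 March 1500 Gregorian, JDN 2269009.
JDN 2269009 mod 7 = 1, and JDN 0 was a Monday, so this is a Tuesday.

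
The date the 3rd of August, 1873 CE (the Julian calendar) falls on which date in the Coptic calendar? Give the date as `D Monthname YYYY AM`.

Julian Day Number of the source date = 2405386.
Converting JDN 2405386 to the Coptic calendar gives 10 Mesori 1589 AM.

10 Mesori 1589 AM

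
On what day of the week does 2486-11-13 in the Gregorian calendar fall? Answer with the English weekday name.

2629370 ≡ 2 (mod 7); counting from Monday = 0 gives Wednesday.

Wednesday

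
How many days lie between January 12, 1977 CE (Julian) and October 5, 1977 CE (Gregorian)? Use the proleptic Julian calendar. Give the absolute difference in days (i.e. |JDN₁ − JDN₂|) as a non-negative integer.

JDN of the first date = 2443169.
JDN of the second date = 2443422.
|2443422 − 2443169| = 253.

253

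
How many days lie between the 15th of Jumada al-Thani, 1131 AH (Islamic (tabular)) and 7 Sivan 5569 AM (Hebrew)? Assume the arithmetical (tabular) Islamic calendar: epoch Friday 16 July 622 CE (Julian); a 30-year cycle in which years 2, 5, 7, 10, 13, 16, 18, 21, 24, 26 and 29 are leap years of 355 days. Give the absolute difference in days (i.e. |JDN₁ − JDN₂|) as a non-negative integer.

JDN of the first date = 2349036.
JDN of the second date = 2381925.
|2381925 − 2349036| = 32889.

32889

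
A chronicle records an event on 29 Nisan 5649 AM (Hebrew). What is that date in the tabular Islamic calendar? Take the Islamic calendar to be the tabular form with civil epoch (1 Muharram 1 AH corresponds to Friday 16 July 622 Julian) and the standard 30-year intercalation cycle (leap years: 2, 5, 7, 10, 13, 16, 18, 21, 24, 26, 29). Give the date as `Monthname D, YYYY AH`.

Sha'ban 29, 1306 AH

The source date corresponds to 30 April 1889 in the Gregorian calendar (JDN 2411123).
That day falls on 29 Sha'ban 1306 AH in the tabular Islamic calendar.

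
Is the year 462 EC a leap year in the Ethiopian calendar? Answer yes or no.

no

462 mod 4 = 2; in the Ethiopian calendar a year is leap when year mod 4 = 3, so it is a common year.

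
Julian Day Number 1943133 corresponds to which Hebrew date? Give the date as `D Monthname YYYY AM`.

JDN 1943133 is 7 January 608 in the proleptic Gregorian calendar.
In the Hebrew calendar that day is 11 Shevat 4368 AM.

11 Shevat 4368 AM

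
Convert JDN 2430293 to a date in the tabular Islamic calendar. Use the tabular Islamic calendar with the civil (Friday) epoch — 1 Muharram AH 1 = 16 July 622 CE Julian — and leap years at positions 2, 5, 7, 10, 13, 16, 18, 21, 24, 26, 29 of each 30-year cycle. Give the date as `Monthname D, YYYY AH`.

Shawwal 4, 1360 AH

The Gregorian equivalent of JDN 2430293 is 25 October 1941.
In the tabular Islamic calendar that day is Shawwal 4, 1360 AH.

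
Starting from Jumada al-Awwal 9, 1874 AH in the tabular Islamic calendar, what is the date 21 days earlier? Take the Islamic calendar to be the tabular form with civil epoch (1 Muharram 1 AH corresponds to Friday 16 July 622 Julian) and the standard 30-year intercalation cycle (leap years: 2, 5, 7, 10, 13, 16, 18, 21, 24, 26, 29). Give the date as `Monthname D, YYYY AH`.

Rabi' al-Thani 17, 1874 AH

The starting date is JDN 2612295; 2612295 − 21 = 2612274.
JDN 2612274 corresponds to Rabi' al-Thani 17, 1874 AH.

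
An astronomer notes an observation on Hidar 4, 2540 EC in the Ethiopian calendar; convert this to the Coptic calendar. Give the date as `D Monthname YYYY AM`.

4 Hathor 2264 AM

Julian Day Number of the source date = 2651654.
Converting JDN 2651654 to the Coptic calendar gives 4 Hathor 2264 AM.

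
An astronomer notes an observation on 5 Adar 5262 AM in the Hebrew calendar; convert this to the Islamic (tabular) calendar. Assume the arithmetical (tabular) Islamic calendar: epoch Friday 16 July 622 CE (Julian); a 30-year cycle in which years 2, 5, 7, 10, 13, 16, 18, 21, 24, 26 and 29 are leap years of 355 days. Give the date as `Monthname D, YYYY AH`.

Julian Day Number of the source date = 2269707.
Converting JDN 2269707 to the tabular Islamic calendar gives 5 Sha'ban 907 AH.

Sha'ban 5, 907 AH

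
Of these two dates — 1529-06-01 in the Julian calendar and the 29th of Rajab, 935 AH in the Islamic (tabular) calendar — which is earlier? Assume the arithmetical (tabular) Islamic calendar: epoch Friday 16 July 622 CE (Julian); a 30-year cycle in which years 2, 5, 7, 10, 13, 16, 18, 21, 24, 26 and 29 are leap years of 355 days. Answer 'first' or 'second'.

second

First date → JDN 2279677; second date → JDN 2279623.
JDN 2279623 < JDN 2279677, so the second date is earlier.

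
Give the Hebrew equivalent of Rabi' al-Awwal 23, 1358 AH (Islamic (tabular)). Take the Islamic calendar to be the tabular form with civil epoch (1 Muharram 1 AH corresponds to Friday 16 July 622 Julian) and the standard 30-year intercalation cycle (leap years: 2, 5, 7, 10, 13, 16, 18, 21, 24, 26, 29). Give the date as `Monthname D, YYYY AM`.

Julian Day Number of the source date = 2429397.
Converting JDN 2429397 to the Hebrew calendar gives 24 Iyar 5699 AM.

Iyar 24, 5699 AM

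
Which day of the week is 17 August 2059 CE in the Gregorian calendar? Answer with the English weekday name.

Sunday

Since JDN mod 7 = 6 (0 = Monday), the day is Sunday.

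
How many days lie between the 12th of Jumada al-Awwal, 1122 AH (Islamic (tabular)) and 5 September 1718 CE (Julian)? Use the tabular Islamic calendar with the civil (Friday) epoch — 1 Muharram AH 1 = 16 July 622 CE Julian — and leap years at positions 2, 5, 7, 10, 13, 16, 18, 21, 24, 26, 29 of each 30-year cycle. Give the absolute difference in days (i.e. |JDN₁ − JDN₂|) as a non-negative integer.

JDN of the first date = 2345814.
JDN of the second date = 2348805.
|2348805 − 2345814| = 2991.

2991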